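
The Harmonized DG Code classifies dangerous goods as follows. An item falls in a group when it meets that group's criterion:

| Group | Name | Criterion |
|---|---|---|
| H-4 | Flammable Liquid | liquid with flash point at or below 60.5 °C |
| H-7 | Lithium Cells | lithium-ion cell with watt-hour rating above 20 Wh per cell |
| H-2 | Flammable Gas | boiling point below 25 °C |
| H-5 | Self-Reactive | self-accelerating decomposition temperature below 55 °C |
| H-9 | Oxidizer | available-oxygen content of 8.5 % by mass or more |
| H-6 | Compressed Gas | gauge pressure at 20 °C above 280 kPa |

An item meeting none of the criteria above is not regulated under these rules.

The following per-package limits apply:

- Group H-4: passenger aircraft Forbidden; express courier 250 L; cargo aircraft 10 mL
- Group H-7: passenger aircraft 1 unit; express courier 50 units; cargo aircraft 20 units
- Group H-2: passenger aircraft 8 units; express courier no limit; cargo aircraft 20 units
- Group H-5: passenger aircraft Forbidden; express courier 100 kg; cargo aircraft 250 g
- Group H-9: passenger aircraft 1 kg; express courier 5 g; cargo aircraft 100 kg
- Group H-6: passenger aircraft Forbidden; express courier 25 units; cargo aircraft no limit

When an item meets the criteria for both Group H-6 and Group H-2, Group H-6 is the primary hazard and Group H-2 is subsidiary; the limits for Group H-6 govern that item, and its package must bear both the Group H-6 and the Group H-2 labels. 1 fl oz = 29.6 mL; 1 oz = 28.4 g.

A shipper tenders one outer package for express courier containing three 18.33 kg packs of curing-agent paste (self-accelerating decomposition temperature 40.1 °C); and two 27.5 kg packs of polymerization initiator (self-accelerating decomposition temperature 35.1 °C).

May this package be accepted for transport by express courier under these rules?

The curing-agent paste has self-accelerating decomposition temperature 40.1 °C, which is < 55 °C, so it is Group H-5 (Self-Reactive).
Self-accelerating decomposition temperature 35.1 °C meets the Group H-5 criterion (Self-Reactive), so the polymerization initiator is Group H-5.
Total Group H-5: (three 18.33 kg packs = 54.99 kg) + (two 27.5 kg packs = 55 kg) = 109.99 kg.
109.99 kg > 100 kg (express courier limit, Group H-5) — over the limit.

No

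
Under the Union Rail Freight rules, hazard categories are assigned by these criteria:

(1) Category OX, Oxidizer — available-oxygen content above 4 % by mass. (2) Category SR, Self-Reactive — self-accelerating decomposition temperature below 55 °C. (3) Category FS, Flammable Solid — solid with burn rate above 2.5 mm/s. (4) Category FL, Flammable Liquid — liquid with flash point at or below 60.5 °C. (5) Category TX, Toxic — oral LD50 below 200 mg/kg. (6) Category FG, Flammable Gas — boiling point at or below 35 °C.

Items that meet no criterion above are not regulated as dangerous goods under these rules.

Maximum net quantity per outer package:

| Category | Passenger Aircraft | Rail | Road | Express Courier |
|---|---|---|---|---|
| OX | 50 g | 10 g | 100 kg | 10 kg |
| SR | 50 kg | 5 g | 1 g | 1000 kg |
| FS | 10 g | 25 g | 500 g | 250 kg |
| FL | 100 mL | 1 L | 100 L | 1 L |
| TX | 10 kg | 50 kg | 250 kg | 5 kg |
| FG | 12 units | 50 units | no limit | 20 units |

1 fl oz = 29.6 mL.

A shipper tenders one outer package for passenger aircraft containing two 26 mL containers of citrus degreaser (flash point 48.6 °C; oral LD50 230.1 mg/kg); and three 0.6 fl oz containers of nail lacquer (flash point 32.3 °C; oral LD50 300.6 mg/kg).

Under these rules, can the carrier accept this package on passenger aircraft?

No

Citrus degreaser: flash point 48.6 °C ≤ 60.5 °C → Category FL (Flammable Liquid).
The nail lacquer has flash point 32.3 °C, which is ≤ 60.5 °C, so it is Category FL (Flammable Liquid).
Category FL net quantity: (two 26 mL containers = 52 mL) + (three 0.6 fl oz containers = 53.28 mL) = 105.28 mL.
That exceeds the Category FL passenger aircraft limit of 100 mL.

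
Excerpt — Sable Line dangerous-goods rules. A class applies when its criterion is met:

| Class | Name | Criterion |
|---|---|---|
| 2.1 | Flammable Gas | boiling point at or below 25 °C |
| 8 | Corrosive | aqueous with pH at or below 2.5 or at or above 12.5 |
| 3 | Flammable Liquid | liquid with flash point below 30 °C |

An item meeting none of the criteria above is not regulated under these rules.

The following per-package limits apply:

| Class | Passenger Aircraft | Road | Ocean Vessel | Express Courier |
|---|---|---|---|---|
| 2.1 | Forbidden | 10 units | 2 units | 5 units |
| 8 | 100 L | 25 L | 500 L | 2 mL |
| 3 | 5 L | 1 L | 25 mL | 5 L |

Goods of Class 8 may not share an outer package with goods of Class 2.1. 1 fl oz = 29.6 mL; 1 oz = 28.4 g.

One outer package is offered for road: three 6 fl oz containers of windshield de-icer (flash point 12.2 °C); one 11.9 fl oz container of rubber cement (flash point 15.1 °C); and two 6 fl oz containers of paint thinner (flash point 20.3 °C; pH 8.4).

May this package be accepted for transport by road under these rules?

No

The windshield de-icer has flash point 12.2 °C, which is < 30 °C, so it is Class 3 (Flammable Liquid).
Flash point 15.1 °C meets the Class 3 criterion (Flammable Liquid), so the rubber cement is Class 3.
Paint thinner: flash point 20.3 °C < 30 °C → Class 3 (Flammable Liquid).
Class 3 net quantity: (three 6 fl oz containers = 532.8 mL) + (one 11.9 fl oz container = 352.24 mL) + (two 6 fl oz containers = 355.2 mL) = 1240.24 mL.
That exceeds the Class 3 road limit of 1 L.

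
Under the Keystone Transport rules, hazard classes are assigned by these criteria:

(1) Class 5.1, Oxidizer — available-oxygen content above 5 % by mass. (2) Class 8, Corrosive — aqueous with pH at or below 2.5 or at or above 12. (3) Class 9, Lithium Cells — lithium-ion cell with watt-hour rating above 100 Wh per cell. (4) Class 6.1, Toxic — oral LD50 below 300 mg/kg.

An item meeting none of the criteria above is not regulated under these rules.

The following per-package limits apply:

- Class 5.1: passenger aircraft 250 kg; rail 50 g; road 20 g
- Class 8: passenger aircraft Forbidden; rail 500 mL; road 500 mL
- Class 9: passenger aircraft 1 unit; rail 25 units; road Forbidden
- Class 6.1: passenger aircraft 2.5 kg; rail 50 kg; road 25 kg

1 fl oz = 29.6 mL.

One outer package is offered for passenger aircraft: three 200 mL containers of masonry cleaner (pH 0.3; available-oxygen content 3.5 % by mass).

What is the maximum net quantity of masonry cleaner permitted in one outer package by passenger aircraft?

With pH 0.3 (≤ 2.5), the masonry cleaner falls in Class 8.
The passenger aircraft limit for Class 8 is Forbidden.

Forbidden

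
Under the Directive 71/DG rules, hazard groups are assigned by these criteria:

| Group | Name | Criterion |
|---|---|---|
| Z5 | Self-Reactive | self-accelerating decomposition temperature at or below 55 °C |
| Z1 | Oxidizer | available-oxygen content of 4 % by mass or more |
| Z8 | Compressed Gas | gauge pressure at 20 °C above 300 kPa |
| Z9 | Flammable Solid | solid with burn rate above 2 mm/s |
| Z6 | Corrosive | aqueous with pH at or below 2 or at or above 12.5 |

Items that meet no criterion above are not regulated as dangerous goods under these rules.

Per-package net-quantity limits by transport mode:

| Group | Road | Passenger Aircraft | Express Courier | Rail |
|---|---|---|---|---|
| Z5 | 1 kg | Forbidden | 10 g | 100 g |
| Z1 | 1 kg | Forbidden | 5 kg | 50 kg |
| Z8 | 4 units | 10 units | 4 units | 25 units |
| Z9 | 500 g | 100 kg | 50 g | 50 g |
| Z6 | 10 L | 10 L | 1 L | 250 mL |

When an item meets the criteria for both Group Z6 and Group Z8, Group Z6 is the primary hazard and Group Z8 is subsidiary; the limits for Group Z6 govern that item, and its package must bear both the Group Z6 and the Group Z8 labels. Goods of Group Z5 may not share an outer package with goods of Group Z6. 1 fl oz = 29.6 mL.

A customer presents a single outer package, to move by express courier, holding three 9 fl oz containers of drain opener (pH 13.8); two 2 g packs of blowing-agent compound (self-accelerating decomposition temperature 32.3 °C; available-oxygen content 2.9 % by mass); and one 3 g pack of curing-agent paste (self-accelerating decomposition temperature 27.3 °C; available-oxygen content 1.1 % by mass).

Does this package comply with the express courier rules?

No

Drain opener: pH 13.8 ≥ 12.5 → Group Z6 (Corrosive).
Self-accelerating decomposition temperature 32.3 °C meets the Group Z5 criterion (Self-Reactive), so the blowing-agent compound is Group Z5.
With self-accelerating decomposition temperature 27.3 °C (≤ 55 °C), the curing-agent paste falls in Group Z5.
Group Z5 net quantity: (two 2 g packs = 4 g) + 3 g = 7 g.
7 g is within the express courier limit of 10 g for Group Z5.
Group Z6 quantity: three 9 fl oz containers = 799.2 mL.
799.2 mL is within the express courier limit of 1 L for Group Z6.
Group Z5 and Group Z6 may not share an outer package.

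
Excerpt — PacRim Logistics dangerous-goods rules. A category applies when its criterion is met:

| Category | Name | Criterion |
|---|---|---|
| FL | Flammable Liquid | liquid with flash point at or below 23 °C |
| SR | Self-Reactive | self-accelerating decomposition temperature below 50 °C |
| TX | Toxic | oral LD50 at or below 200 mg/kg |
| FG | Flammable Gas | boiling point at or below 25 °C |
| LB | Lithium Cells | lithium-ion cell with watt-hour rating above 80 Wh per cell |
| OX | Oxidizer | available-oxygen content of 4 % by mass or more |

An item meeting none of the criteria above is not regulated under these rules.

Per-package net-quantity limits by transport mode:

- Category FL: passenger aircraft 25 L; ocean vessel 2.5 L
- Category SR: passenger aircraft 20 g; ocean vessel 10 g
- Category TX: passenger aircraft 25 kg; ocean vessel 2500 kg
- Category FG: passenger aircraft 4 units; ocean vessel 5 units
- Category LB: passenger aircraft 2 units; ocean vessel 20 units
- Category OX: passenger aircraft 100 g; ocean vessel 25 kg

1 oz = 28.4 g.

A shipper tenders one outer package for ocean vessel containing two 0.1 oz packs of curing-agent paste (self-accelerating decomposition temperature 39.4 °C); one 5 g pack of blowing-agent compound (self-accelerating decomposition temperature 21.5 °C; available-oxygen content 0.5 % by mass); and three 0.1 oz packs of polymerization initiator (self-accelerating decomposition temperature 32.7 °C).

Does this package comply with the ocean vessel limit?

No

Curing-agent paste: self-accelerating decomposition temperature 39.4 °C < 50 °C → Category SR (Self-Reactive).
Blowing-agent compound: self-accelerating decomposition temperature 21.5 °C < 50 °C → Category SR (Self-Reactive).
The polymerization initiator has self-accelerating decomposition temperature 32.7 °C, which is < 50 °C, so it is Category SR (Self-Reactive).
Category SR net quantity: (two 0.1 oz packs = 5.68 g) + 5 g + (three 0.1 oz packs = 8.52 g) = 19.2 g.
19.2 g exceeds the ocean vessel limit of 10 g for Category SR.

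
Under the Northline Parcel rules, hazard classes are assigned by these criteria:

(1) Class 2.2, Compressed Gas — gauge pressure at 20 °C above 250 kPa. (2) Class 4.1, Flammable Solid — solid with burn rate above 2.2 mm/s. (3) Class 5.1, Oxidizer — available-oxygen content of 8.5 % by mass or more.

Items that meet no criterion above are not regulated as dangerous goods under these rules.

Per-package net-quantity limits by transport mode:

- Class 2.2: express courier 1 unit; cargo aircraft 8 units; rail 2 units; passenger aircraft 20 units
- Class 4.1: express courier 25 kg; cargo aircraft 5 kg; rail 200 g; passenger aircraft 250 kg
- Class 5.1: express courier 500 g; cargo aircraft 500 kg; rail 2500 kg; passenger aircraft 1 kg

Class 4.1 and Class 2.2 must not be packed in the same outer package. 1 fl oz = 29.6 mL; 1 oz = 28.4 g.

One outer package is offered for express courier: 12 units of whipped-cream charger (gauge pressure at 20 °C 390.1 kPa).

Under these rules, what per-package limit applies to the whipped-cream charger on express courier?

With gauge pressure at 20 °C 390.1 kPa (> 250 kPa), the whipped-cream charger falls in Class 2.2.
The express courier limit for Class 2.2 is 1 unit.

1 unit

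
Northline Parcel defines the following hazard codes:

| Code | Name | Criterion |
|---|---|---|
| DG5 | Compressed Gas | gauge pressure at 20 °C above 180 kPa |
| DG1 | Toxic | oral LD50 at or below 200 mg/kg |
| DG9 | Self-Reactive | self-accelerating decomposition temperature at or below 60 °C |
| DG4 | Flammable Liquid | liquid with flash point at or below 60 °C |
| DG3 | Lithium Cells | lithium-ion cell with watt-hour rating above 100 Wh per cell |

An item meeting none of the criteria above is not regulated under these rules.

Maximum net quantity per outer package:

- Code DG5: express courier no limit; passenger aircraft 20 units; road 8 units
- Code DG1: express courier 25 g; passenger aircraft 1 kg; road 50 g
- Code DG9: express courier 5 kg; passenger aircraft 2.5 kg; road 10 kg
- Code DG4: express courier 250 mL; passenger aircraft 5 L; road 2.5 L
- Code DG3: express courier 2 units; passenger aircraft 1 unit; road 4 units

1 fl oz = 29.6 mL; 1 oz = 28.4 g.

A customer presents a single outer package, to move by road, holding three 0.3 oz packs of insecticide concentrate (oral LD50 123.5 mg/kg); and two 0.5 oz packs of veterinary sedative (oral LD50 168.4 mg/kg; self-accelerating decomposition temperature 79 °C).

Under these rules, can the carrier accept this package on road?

Insecticide concentrate: oral LD50 123.5 mg/kg ≤ 200 mg/kg → Code DG1 (Toxic).
Oral LD50 168.4 mg/kg meets the Code DG1 criterion (Toxic), so the veterinary sedative is Code DG1.
Code DG1 net quantity: (three 0.3 oz packs = 25.56 g) + (two 0.5 oz packs = 28.4 g) = 53.96 g.
53.96 g exceeds the road limit of 50 g for Code DG1.

No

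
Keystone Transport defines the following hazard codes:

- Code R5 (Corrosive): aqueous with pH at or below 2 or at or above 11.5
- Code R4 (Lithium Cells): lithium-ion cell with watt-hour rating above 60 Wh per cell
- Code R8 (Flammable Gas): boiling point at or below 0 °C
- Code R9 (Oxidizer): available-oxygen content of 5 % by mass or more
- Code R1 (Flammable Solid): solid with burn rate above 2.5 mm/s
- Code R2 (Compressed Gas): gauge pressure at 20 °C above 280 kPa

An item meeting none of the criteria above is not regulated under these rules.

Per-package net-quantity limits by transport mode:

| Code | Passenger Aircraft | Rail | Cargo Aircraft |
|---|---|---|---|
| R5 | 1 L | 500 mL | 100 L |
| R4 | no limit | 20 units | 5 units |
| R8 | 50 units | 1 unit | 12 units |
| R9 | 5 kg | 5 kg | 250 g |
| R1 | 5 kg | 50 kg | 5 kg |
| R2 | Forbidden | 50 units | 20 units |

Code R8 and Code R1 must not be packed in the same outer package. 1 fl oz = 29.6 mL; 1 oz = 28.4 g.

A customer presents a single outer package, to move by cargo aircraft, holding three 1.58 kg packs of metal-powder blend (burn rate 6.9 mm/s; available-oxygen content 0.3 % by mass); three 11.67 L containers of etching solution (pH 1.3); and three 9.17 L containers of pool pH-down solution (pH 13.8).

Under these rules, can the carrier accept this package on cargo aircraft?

Yes

The metal-powder blend has burn rate 6.9 mm/s, which is > 2.5 mm/s, so it is Code R1 (Flammable Solid).
With pH 1.3 (≤ 2), the etching solution falls in Code R5.
The pool pH-down solution has pH 13.8, which is ≥ 11.5, so it is Code R5 (Corrosive).
Code R5 net quantity: (three 11.67 L containers = 35.01 L) + (three 9.17 L containers = 27.51 L) = 62.52 L.
That is within the Code R5 cargo aircraft limit of 100 L.
Code R1 quantity: three 1.58 kg packs = 4.74 kg.
4.74 kg is within the cargo aircraft limit of 5 kg for Code R1.
The segregation rule (Code R8 with Code R1) does not apply to Code R5 with Code R1.
Every hazard code is within its cargo aircraft limit and no segregation rule is violated.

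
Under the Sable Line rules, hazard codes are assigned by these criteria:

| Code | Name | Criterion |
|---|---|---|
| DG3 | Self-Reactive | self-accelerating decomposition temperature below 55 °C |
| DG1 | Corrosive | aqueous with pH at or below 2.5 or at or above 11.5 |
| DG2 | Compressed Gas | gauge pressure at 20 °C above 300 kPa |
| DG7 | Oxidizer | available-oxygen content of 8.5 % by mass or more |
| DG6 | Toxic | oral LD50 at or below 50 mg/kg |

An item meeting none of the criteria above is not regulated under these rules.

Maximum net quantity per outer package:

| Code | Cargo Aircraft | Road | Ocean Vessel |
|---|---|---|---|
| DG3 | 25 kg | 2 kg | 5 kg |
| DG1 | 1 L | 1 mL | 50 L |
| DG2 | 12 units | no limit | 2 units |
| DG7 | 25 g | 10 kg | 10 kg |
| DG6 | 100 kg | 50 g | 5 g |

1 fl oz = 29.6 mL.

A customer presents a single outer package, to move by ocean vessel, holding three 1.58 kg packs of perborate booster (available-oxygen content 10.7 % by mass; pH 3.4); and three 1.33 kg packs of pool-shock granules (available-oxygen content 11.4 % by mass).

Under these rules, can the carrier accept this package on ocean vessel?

Perborate booster: available-oxygen content 10.7 % by mass ≥ 8.5 % by mass → Code DG7 (Oxidizer).
The pool-shock granules have available-oxygen content 11.4 % by mass, which is ≥ 8.5 % by mass, so they are Code DG7 (Oxidizer).
Total Code DG7: (three 1.58 kg packs = 4.74 kg) + (three 1.33 kg packs = 3.99 kg) = 8.73 kg.
That is within the Code DG7 ocean vessel limit of 10 kg.

Yes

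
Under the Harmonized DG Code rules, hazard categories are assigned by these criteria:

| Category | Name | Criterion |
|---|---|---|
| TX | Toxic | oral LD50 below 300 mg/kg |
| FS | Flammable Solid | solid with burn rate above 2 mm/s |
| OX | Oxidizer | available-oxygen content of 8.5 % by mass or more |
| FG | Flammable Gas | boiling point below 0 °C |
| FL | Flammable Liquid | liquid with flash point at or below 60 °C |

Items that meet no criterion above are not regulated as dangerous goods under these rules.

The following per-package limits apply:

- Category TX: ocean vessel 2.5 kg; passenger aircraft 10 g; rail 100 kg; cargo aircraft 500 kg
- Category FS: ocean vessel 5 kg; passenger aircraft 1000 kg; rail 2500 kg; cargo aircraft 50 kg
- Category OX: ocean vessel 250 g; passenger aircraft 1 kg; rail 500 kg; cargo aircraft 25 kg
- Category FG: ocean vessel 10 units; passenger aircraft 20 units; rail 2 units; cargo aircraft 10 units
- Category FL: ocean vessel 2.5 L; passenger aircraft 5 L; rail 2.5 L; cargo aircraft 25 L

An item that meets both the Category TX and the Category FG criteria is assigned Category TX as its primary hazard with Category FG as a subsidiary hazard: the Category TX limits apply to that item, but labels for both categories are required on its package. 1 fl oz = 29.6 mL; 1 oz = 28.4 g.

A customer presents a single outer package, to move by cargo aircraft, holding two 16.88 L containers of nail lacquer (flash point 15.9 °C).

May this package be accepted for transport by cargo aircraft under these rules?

No

With flash point 15.9 °C (≤ 60 °C), the nail lacquer falls in Category FL.
Category FL quantity: two 16.88 L containers = 33.76 L.
That exceeds the Category FL cargo aircraft limit of 25 L.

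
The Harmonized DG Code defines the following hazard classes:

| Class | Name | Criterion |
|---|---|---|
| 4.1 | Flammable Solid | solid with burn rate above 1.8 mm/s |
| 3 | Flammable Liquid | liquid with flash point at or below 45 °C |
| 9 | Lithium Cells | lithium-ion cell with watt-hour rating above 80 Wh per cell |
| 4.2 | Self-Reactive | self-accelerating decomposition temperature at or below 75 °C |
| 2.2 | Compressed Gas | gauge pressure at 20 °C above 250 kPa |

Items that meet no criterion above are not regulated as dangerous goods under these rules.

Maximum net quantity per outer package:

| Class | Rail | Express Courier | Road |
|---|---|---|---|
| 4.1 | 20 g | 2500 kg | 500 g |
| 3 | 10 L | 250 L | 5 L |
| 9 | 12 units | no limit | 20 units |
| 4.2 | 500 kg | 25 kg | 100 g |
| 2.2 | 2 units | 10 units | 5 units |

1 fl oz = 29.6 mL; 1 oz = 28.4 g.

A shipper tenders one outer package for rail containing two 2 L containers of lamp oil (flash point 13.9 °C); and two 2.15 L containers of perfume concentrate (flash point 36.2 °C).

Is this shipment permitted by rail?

Yes

Flash point 13.9 °C meets the Class 3 criterion (Flammable Liquid), so the lamp oil is Class 3.
The perfume concentrate has flash point 36.2 °C, which is ≤ 45 °C, so it is Class 3 (Flammable Liquid).
Class 3 net quantity: (two 2 L containers = 4 L) + (two 2.15 L containers = 4.3 L) = 8.3 L.
8.3 L ≤ 10 L (rail limit, Class 3) — within limit.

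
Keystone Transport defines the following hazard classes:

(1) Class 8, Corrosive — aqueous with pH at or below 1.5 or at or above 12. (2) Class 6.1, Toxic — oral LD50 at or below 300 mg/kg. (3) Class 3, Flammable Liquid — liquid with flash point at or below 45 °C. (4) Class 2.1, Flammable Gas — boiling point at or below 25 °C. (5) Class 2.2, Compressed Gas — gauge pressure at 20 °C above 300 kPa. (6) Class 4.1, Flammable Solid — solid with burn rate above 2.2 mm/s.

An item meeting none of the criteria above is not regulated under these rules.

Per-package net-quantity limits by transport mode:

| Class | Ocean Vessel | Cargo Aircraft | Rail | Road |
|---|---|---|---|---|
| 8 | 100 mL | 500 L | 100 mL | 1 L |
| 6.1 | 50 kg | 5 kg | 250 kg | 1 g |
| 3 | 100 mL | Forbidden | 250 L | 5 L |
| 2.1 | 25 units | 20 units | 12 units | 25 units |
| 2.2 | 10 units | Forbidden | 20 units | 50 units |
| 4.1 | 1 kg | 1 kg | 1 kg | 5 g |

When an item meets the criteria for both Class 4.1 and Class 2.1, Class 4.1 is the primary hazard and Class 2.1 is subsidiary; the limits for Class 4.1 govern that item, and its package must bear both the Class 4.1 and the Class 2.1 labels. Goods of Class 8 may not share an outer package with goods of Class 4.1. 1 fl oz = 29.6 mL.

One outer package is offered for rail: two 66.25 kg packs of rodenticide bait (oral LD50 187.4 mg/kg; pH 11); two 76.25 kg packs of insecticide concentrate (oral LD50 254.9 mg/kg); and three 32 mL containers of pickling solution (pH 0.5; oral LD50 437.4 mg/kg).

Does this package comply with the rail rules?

With oral LD50 187.4 mg/kg (≤ 300 mg/kg), the rodenticide bait falls in Class 6.1.
The insecticide concentrate has oral LD50 254.9 mg/kg, which is ≤ 300 mg/kg, so it is Class 6.1 (Toxic).
Pickling solution: pH 0.5 ≤ 1.5 → Class 8 (Corrosive).
Class 6.1 net quantity: (two 66.25 kg packs = 132.5 kg) + (two 76.25 kg packs = 152.5 kg) = 285 kg.
That exceeds the Class 6.1 rail limit of 250 kg.
Class 8 quantity: three 32 mL containers = 96 mL.
96 mL ≤ 100 mL (rail limit, Class 8) — within limit.
The segregation rule (Class 8 with Class 4.1) does not apply to Class 6.1 with Class 8.

No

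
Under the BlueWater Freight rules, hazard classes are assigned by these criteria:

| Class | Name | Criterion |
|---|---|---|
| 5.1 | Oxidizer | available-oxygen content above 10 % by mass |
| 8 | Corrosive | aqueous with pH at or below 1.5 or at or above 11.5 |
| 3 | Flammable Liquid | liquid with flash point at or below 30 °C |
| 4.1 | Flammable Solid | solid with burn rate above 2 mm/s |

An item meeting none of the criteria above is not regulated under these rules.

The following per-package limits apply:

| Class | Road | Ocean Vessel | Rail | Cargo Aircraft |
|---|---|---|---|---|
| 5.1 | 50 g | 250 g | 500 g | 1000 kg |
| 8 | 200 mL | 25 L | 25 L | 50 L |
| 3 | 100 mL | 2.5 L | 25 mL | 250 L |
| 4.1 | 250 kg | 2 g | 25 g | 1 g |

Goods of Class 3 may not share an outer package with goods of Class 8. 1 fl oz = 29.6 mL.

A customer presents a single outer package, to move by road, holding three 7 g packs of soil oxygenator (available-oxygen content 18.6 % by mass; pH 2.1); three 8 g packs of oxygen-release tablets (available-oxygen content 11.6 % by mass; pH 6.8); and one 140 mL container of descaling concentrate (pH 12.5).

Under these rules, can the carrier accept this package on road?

Available-oxygen content 18.6 % by mass meets the Class 5.1 criterion (Oxidizer), so the soil oxygenator is Class 5.1.
The oxygen-release tablets have available-oxygen content 11.6 % by mass, which is > 10 % by mass, so they are Class 5.1 (Oxidizer).
The descaling concentrate has pH 12.5, which is ≥ 11.5, so it is Class 8 (Corrosive).
Class 5.1 net quantity: (three 7 g packs = 21 g) + (three 8 g packs = 24 g) = 45 g.
45 g ≤ 50 g (road limit, Class 5.1) — within limit.
Class 8 quantity: 140 mL.
That is within the Class 8 road limit of 200 mL.
The segregation rule (Class 3 with Class 8) does not apply to Class 5.1 with Class 8.
Every hazard class is within its road limit and no segregation rule is violated.

Yes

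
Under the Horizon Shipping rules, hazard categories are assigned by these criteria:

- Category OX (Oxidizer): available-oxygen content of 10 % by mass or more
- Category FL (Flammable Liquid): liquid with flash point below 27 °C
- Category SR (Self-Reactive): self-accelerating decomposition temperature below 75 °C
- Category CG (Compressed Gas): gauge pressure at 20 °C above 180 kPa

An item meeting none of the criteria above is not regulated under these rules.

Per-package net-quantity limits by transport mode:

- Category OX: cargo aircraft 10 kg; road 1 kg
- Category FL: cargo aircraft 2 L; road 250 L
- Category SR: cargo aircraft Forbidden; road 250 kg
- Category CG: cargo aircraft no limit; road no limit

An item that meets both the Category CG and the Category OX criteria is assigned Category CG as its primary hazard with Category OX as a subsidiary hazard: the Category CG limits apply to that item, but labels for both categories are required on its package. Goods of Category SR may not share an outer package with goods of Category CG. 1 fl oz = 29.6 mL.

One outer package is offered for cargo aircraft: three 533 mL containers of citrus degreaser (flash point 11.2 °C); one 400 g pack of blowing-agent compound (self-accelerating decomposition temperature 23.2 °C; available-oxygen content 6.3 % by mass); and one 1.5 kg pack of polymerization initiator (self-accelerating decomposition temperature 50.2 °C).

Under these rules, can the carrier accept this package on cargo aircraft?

With flash point 11.2 °C (< 27 °C), the citrus degreaser falls in Category FL.
The blowing-agent compound has self-accelerating decomposition temperature 23.2 °C, which is < 75 °C, so it is Category SR (Self-Reactive).
The polymerization initiator has self-accelerating decomposition temperature 50.2 °C, which is < 75 °C, so it is Category SR (Self-Reactive).
Category SR net quantity: 400 g + 1.5 kg = 1.9 kg.
By cargo aircraft, Category SR is Forbidden regardless of quantity.
Category FL quantity: three 533 mL containers = 1.599 L.
1.599 L ≤ 2 L (cargo aircraft limit, Category FL) — within limit.
The segregation rule (Category SR with Category CG) does not apply to Category SR with Category FL.

No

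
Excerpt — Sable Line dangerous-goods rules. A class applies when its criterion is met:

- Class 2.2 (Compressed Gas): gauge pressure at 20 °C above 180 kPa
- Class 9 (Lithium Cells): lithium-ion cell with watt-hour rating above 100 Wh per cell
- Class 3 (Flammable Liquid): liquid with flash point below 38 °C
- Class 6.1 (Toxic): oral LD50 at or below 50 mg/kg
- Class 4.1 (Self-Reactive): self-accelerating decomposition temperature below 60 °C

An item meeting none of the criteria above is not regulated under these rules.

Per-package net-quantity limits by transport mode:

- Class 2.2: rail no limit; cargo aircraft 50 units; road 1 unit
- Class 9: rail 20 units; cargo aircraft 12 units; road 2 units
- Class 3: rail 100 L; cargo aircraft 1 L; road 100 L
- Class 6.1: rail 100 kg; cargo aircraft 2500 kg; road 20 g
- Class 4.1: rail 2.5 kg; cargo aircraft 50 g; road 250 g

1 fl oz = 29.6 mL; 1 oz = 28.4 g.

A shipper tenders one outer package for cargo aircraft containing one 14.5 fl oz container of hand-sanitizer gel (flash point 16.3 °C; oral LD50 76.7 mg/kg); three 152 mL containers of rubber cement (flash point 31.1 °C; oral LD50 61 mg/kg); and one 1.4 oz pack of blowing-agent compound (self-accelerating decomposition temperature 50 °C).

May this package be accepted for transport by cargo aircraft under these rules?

Hand-sanitizer gel: flash point 16.3 °C < 38 °C → Class 3 (Flammable Liquid).
The rubber cement has flash point 31.1 °C, which is < 38 °C, so it is Class 3 (Flammable Liquid).
The blowing-agent compound has self-accelerating decomposition temperature 50 °C, which is < 60 °C, so it is Class 4.1 (Self-Reactive).
Class 4.1 quantity: one 1.4 oz pack = 39.76 g.
That is within the Class 4.1 cargo aircraft limit of 50 g.
Class 3 net quantity: (one 14.5 fl oz container = 429.2 mL) + (three 152 mL containers = 456 mL) = 885.2 mL.
885.2 mL ≤ 1 L (cargo aircraft limit, Class 3) — within limit.
Every hazard class is within its cargo aircraft limit and no segregation rule is violated.

Yes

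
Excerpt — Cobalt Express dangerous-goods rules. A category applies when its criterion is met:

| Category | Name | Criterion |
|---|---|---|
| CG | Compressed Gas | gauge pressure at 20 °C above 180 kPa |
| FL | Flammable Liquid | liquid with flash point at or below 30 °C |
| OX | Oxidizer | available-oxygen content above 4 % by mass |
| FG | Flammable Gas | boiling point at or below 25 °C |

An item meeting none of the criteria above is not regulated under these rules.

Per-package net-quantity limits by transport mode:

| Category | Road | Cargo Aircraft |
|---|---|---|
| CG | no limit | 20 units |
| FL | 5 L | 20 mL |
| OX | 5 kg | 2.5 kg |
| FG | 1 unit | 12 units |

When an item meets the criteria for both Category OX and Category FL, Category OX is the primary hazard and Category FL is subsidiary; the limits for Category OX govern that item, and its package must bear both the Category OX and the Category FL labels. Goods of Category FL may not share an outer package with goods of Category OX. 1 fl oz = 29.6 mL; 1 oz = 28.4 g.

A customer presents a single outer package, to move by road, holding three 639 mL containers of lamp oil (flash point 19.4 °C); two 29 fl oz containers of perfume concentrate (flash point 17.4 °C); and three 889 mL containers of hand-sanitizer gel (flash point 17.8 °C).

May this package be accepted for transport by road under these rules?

No

Flash point 19.4 °C meets the Category FL criterion (Flammable Liquid), so the lamp oil is Category FL.
Flash point 17.4 °C meets the Category FL criterion (Flammable Liquid), so the perfume concentrate is Category FL.
The hand-sanitizer gel has flash point 17.8 °C, which is ≤ 30 °C, so it is Category FL (Flammable Liquid).
Category FL net quantity: (three 639 mL containers = 1.917 L) + (two 29 fl oz containers = 1716.8 mL) + (three 889 mL containers = 2.667 L) = 6300.8 mL.
6300.8 mL > 5 L (road limit, Category FL) — over the limit.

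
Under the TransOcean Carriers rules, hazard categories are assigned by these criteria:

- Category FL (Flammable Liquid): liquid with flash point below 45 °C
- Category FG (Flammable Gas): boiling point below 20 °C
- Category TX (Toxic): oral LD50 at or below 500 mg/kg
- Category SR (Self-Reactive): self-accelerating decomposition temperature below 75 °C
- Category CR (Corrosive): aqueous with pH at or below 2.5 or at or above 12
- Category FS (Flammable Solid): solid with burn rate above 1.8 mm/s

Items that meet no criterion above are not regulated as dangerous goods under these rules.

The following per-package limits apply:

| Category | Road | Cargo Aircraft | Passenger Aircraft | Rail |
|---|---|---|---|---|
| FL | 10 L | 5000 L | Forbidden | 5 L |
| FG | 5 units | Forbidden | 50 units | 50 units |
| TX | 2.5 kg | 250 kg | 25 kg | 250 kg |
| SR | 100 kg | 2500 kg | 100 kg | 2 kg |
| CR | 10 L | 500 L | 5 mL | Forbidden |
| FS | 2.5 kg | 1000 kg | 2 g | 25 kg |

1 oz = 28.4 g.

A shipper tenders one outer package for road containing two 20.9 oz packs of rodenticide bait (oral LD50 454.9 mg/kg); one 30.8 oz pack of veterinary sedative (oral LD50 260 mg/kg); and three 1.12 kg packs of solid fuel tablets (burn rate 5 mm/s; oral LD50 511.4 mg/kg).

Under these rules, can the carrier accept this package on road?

No

Oral LD50 454.9 mg/kg meets the Category TX criterion (Toxic), so the rodenticide bait is Category TX.
Veterinary sedative: oral LD50 260 mg/kg ≤ 500 mg/kg → Category TX (Toxic).
Solid fuel tablets: burn rate 5 mm/s > 1.8 mm/s → Category FS (Flammable Solid).
Category TX net quantity: (two 20.9 oz packs = 1187.12 g) + (one 30.8 oz pack = 874.72 g) = 2061.84 g.
That is within the Category TX road limit of 2.5 kg.
Category FS quantity: three 1.12 kg packs = 3.36 kg.
3.36 kg > 2.5 kg (road limit, Category FS) — over the limit.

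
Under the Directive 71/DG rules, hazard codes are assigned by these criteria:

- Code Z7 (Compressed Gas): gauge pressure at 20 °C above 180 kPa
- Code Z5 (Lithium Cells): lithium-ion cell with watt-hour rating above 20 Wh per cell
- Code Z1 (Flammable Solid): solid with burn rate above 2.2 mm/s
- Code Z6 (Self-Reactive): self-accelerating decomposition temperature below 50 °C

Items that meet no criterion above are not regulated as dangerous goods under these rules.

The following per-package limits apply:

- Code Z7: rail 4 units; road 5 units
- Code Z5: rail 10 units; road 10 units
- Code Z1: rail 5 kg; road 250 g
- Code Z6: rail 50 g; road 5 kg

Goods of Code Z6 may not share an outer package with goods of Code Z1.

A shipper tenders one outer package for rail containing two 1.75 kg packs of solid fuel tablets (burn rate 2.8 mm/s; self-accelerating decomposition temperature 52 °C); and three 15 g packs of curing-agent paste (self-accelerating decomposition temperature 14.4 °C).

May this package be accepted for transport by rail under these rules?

Burn rate 2.8 mm/s meets the Code Z1 criterion (Flammable Solid), so the solid fuel tablets are Code Z1.
The curing-agent paste has self-accelerating decomposition temperature 14.4 °C, which is < 50 °C, so it is Code Z6 (Self-Reactive).
Code Z6 quantity: three 15 g packs = 45 g.
That is within the Code Z6 rail limit of 50 g.
Code Z1 quantity: two 1.75 kg packs = 3.5 kg.
That is within the Code Z1 rail limit of 5 kg.
Code Z6 and Code Z1 may not share an outer package.

No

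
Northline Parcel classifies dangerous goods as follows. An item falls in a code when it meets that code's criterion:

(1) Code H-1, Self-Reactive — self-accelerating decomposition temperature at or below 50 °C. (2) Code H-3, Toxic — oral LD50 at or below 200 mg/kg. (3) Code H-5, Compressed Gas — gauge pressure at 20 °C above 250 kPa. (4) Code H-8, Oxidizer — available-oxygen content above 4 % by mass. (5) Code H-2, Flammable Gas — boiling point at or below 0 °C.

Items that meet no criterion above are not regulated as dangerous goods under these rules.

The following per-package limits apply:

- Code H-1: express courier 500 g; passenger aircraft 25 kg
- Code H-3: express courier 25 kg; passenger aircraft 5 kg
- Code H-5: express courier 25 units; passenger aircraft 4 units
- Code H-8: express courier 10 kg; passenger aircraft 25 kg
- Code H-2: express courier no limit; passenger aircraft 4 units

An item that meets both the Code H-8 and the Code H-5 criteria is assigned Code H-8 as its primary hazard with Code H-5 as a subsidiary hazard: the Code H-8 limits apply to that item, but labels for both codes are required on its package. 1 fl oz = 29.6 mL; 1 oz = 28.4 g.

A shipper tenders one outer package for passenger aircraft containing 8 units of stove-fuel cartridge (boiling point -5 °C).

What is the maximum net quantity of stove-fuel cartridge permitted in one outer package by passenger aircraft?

4 units

The stove-fuel cartridge has boiling point -5 °C, which is ≤ 0 °C, so it is Code H-2 (Flammable Gas).
The passenger aircraft limit for Code H-2 is 4 units.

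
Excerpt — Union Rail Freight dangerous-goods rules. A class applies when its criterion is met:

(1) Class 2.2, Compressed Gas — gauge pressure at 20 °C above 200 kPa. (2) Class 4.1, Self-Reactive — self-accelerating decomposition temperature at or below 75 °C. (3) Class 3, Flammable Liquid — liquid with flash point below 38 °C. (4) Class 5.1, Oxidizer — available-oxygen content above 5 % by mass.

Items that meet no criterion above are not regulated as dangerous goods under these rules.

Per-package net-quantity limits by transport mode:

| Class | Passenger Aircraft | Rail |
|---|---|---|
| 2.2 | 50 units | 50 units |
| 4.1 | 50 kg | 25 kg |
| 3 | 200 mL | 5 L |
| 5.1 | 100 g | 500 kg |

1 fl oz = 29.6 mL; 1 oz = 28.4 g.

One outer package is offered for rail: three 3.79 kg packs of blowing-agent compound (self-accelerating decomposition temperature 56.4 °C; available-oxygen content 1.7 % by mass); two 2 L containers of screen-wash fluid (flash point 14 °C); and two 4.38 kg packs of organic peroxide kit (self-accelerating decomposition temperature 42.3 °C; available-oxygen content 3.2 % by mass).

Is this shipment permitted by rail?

With self-accelerating decomposition temperature 56.4 °C (≤ 75 °C), the blowing-agent compound falls in Class 4.1.
Screen-wash fluid: flash point 14 °C < 38 °C → Class 3 (Flammable Liquid).
With self-accelerating decomposition temperature 42.3 °C (≤ 75 °C), the organic peroxide kit falls in Class 4.1.
Class 4.1 net quantity: (three 3.79 kg packs = 11.37 kg) + (two 4.38 kg packs = 8.76 kg) = 20.13 kg.
20.13 kg ≤ 25 kg (rail limit, Class 4.1) — within limit.
Class 3 quantity: two 2 L containers = 4 L.
That is within the Class 3 rail limit of 5 L.
Every hazard class is within its rail limit and no segregation rule is violated.

Yes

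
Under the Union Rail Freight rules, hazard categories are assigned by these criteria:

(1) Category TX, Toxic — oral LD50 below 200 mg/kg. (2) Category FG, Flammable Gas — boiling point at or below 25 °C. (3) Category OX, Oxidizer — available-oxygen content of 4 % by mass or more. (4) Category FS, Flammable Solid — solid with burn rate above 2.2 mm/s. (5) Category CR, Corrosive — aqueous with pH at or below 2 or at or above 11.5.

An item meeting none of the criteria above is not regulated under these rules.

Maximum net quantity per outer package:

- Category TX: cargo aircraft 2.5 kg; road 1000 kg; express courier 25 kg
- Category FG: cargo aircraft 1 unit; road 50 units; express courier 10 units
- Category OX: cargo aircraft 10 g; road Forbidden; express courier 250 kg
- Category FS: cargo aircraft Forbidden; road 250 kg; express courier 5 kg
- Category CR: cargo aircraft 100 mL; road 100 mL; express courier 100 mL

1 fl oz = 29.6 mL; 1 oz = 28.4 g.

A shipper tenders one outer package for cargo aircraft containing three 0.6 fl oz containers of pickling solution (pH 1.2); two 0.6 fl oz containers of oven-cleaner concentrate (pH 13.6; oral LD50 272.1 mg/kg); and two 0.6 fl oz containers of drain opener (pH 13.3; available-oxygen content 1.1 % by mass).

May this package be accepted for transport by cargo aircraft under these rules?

No

With pH 1.2 (≤ 2), the pickling solution falls in Category CR.
With pH 13.6 (≥ 11.5), the oven-cleaner concentrate falls in Category CR.
The drain opener has pH 13.3, which is ≥ 11.5, so it is Category CR (Corrosive).
Category CR net quantity: (three 0.6 fl oz containers = 53.28 mL) + (two 0.6 fl oz containers = 35.52 mL) + (two 0.6 fl oz containers = 35.52 mL) = 124.32 mL.
That exceeds the Category CR cargo aircraft limit of 100 mL.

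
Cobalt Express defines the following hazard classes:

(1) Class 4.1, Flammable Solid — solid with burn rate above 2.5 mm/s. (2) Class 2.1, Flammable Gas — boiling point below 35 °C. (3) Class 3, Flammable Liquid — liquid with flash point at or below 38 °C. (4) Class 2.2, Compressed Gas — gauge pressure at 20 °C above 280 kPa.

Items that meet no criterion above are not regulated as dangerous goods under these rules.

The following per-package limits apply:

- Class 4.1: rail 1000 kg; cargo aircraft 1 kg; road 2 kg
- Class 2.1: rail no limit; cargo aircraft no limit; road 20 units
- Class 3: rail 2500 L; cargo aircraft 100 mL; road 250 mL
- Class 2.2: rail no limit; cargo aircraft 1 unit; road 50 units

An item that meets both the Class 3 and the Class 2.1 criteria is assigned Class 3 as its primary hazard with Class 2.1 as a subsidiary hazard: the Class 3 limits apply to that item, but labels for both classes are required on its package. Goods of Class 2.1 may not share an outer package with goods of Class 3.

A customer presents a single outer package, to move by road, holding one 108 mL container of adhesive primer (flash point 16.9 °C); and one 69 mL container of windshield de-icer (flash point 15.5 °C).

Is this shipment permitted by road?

Yes

Flash point 16.9 °C meets the Class 3 criterion (Flammable Liquid), so the adhesive primer is Class 3.
Windshield de-icer: flash point 15.5 °C ≤ 38 °C → Class 3 (Flammable Liquid).
Class 3 net quantity: 108 mL + 69 mL = 177 mL.
That is within the Class 3 road limit of 250 mL.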